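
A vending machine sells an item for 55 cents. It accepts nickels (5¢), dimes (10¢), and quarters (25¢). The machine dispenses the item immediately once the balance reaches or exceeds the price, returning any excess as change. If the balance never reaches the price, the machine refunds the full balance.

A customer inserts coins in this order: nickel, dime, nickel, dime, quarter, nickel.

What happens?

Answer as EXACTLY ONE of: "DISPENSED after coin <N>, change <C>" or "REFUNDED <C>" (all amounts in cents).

Answer: DISPENSED after coin 5, change 0

Derivation:
Price: 55¢
Coin 1 (nickel, 5¢): balance = 5¢
Coin 2 (dime, 10¢): balance = 15¢
Coin 3 (nickel, 5¢): balance = 20¢
Coin 4 (dime, 10¢): balance = 30¢
Coin 5 (quarter, 25¢): balance = 55¢
  → balance >= price → DISPENSE, change = 55 - 55 = 0¢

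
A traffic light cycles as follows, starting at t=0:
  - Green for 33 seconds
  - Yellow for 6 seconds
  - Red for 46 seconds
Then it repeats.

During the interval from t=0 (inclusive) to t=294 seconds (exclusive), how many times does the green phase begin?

Cycle = 33+6+46 = 85s
green phase starts at t = k*85 + 0 for k=0,1,2,...
Need k*85+0 < 294 → k < 3.459
k ∈ {0, ..., 3} → 4 starts

Answer: 4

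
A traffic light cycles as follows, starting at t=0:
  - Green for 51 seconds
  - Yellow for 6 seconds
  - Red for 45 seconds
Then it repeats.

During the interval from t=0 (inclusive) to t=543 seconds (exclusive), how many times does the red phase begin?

Cycle = 51+6+45 = 102s
red phase starts at t = k*102 + 57 for k=0,1,2,...
Need k*102+57 < 543 → k < 4.765
k ∈ {0, ..., 4} → 5 starts

Answer: 5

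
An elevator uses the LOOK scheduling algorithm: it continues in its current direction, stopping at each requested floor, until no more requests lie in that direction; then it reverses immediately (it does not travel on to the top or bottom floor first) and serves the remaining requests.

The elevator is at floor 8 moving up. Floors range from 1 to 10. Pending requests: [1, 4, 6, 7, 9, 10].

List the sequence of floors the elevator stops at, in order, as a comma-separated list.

Current: 8, moving UP
Serve above first (ascending): [9, 10]
Then reverse, serve below (descending): [7, 6, 4, 1]

Answer: 9, 10, 7, 6, 4, 1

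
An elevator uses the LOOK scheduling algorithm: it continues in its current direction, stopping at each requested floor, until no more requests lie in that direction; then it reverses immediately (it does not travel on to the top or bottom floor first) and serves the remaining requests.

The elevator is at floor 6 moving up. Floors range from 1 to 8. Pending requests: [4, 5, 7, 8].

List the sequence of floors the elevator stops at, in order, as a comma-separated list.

Answer: 7, 8, 5, 4

Derivation:
Current: 6, moving UP
Serve above first (ascending): [7, 8]
Then reverse, serve below (descending): [5, 4]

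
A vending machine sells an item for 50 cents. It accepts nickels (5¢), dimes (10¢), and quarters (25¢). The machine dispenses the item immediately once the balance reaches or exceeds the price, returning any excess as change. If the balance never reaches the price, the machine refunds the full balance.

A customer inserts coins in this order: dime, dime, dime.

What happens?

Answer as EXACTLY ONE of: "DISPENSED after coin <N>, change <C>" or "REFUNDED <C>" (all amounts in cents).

Answer: REFUNDED 30

Derivation:
Price: 50¢
Coin 1 (dime, 10¢): balance = 10¢
Coin 2 (dime, 10¢): balance = 20¢
Coin 3 (dime, 10¢): balance = 30¢
All coins inserted, balance 30¢ < price 50¢ → REFUND 30¢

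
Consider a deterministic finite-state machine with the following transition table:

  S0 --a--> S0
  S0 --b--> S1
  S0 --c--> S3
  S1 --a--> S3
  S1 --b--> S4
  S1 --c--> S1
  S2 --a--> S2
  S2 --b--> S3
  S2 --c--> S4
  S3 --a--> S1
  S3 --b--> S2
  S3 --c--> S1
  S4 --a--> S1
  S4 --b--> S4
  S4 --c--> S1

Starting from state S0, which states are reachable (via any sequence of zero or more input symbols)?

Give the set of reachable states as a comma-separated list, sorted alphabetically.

Answer: S0, S1, S2, S3, S4

Derivation:
BFS from S0:
  visit S0: S0--a-->S0 (seen), S0--b-->S1 (new), S0--c-->S3 (new)
  visit S1: S1--a-->S3 (seen), S1--b-->S4 (new), S1--c-->S1 (seen)
  visit S3: S3--a-->S1 (seen), S3--b-->S2 (new), S3--c-->S1 (seen)
  visit S4: S4--a-->S1 (seen), S4--b-->S4 (seen), S4--c-->S1 (seen)
  visit S2: S2--a-->S2 (seen), S2--b-->S3 (seen), S2--c-->S4 (seen)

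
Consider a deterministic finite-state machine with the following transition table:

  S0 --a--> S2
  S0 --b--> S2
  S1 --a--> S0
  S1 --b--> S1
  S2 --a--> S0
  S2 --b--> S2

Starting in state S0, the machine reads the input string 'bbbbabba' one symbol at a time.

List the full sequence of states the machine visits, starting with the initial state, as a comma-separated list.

Answer: S0, S2, S2, S2, S2, S0, S2, S2, S0

Derivation:
Start: S0
  read 'b': S0 --b--> S2
  read 'b': S2 --b--> S2
  read 'b': S2 --b--> S2
  read 'b': S2 --b--> S2
  read 'a': S2 --a--> S0
  read 'b': S0 --b--> S2
  read 'b': S2 --b--> S2
  read 'a': S2 --a--> S0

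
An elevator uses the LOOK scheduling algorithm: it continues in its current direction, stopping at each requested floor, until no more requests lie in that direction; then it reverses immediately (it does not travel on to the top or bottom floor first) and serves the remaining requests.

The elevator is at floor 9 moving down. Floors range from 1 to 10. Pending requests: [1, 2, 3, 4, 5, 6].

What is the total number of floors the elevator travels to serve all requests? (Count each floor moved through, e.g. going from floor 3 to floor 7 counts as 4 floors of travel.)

Start at floor 9 moving down, LOOK stop order: [6, 5, 4, 3, 2, 1]
  9 → 6: |6-9| = 3, total = 3
  6 → 5: |5-6| = 1, total = 4
  5 → 4: |4-5| = 1, total = 5
  4 → 3: |3-4| = 1, total = 6
  3 → 2: |2-3| = 1, total = 7
  2 → 1: |1-2| = 1, total = 8

Answer: 8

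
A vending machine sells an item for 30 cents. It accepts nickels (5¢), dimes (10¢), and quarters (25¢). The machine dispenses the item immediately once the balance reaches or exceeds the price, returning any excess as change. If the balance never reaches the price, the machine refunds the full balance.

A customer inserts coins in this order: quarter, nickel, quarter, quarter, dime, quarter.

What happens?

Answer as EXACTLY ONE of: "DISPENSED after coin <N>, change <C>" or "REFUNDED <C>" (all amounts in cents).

Answer: DISPENSED after coin 2, change 0

Derivation:
Price: 30¢
Coin 1 (quarter, 25¢): balance = 25¢
Coin 2 (nickel, 5¢): balance = 30¢
  → balance >= price → DISPENSE, change = 30 - 30 = 0¢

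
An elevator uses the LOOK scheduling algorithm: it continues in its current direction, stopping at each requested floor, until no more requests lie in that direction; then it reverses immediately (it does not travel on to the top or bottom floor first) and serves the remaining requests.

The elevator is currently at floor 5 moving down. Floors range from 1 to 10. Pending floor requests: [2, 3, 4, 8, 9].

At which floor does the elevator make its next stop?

Current floor: 5, direction: down
Requests above: [8, 9]
Requests below: [2, 3, 4]
Moving down and requests lie below → nearest below is max([2, 3, 4]) = 4

Answer: 4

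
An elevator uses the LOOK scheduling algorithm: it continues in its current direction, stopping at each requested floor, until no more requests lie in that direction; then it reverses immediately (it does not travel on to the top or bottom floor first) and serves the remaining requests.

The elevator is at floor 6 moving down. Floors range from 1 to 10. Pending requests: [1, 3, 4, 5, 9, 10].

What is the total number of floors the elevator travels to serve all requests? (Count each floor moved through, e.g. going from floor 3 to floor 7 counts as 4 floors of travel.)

Answer: 14

Derivation:
Start at floor 6 moving down, LOOK stop order: [5, 4, 3, 1, 9, 10]
  6 → 5: |5-6| = 1, total = 1
  5 → 4: |4-5| = 1, total = 2
  4 → 3: |3-4| = 1, total = 3
  3 → 1: |1-3| = 2, total = 5
  1 → 9: |9-1| = 8, total = 13
  9 → 10: |10-9| = 1, total = 14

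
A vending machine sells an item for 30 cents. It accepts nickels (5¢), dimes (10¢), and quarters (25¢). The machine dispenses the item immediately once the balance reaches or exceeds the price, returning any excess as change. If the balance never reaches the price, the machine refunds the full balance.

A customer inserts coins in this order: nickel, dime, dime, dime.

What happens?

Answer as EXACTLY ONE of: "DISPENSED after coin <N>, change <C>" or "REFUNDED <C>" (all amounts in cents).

Answer: DISPENSED after coin 4, change 5

Derivation:
Price: 30¢
Coin 1 (nickel, 5¢): balance = 5¢
Coin 2 (dime, 10¢): balance = 15¢
Coin 3 (dime, 10¢): balance = 25¢
Coin 4 (dime, 10¢): balance = 35¢
  → balance >= price → DISPENSE, change = 35 - 30 = 5¢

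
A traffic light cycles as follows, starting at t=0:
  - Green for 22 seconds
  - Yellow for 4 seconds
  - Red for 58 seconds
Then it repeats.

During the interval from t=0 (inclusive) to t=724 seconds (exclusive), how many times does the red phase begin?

Answer: 9

Derivation:
Cycle = 22+4+58 = 84s
red phase starts at t = k*84 + 26 for k=0,1,2,...
Need k*84+26 < 724 → k < 8.310
k ∈ {0, ..., 8} → 9 starts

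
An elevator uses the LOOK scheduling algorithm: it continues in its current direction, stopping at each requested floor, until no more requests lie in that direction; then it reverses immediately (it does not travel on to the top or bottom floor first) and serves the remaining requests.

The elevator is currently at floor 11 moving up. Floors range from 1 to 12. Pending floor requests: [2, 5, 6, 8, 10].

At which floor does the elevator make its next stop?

Answer: 10

Derivation:
Current floor: 11, direction: up
Requests above: []
Requests below: [2, 5, 6, 8, 10]
Moving up but no requests above → reverse; nearest below is max([2, 5, 6, 8, 10]) = 10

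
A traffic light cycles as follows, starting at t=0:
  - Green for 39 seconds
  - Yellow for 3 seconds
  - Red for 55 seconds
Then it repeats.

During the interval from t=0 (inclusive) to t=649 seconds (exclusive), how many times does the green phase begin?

Cycle = 39+3+55 = 97s
green phase starts at t = k*97 + 0 for k=0,1,2,...
Need k*97+0 < 649 → k < 6.691
k ∈ {0, ..., 6} → 7 starts

Answer: 7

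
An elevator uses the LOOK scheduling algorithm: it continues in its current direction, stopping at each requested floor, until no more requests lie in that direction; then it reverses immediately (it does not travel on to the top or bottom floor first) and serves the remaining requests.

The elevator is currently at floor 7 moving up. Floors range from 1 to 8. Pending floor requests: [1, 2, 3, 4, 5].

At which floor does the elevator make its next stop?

Answer: 5

Derivation:
Current floor: 7, direction: up
Requests above: []
Requests below: [1, 2, 3, 4, 5]
Moving up but no requests above → reverse; nearest below is max([1, 2, 3, 4, 5]) = 5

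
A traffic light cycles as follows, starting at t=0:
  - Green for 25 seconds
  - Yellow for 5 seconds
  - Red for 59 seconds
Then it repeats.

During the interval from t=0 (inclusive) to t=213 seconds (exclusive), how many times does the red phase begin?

Cycle = 25+5+59 = 89s
red phase starts at t = k*89 + 30 for k=0,1,2,...
Need k*89+30 < 213 → k < 2.056
k ∈ {0, ..., 2} → 3 starts

Answer: 3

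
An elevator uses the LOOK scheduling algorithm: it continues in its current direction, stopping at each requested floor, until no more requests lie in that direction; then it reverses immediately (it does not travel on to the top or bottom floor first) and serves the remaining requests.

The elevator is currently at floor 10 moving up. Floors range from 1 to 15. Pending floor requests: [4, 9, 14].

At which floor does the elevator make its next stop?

Answer: 14

Derivation:
Current floor: 10, direction: up
Requests above: [14]
Requests below: [4, 9]
Moving up and requests lie above → nearest above is min([14]) = 14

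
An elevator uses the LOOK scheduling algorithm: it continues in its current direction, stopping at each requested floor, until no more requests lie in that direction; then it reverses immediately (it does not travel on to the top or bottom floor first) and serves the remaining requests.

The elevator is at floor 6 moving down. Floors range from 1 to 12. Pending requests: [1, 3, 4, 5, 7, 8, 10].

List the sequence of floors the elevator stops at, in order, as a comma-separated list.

Answer: 5, 4, 3, 1, 7, 8, 10

Derivation:
Current: 6, moving DOWN
Serve below first (descending): [5, 4, 3, 1]
Then reverse, serve above (ascending): [7, 8, 10]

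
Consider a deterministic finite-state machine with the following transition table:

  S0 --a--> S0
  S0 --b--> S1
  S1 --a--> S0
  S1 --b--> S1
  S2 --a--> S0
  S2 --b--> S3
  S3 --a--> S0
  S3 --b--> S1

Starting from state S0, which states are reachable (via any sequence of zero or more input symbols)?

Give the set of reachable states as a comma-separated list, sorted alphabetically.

BFS from S0:
  visit S0: S0--a-->S0 (seen), S0--b-->S1 (new)
  visit S1: S1--a-->S0 (seen), S1--b-->S1 (seen)

Answer: S0, S1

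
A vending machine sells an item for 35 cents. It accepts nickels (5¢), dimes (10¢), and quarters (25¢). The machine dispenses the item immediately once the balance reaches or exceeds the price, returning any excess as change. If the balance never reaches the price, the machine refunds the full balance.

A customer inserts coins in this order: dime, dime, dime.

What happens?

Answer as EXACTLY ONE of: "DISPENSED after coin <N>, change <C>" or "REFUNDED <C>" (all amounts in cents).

Price: 35¢
Coin 1 (dime, 10¢): balance = 10¢
Coin 2 (dime, 10¢): balance = 20¢
Coin 3 (dime, 10¢): balance = 30¢
All coins inserted, balance 30¢ < price 35¢ → REFUND 30¢

Answer: REFUNDED 30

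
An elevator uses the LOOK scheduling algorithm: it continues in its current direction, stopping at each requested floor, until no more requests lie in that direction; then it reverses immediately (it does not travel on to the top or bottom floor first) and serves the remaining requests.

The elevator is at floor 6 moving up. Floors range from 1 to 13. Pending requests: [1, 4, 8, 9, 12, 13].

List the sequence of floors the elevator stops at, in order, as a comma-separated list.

Current: 6, moving UP
Serve above first (ascending): [8, 9, 12, 13]
Then reverse, serve below (descending): [4, 1]

Answer: 8, 9, 12, 13, 4, 1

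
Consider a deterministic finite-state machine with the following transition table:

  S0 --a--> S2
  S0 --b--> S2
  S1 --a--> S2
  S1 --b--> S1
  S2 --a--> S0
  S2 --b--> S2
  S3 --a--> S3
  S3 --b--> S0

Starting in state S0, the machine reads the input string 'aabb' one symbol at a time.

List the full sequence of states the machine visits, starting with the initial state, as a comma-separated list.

Answer: S0, S2, S0, S2, S2

Derivation:
Start: S0
  read 'a': S0 --a--> S2
  read 'a': S2 --a--> S0
  read 'b': S0 --b--> S2
  read 'b': S2 --b--> S2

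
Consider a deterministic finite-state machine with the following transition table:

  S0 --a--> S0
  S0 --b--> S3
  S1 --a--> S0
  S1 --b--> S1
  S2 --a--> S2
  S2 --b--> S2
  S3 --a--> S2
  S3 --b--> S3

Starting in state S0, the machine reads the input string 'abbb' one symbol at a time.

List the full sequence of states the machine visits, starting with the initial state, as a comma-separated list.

Answer: S0, S0, S3, S3, S3

Derivation:
Start: S0
  read 'a': S0 --a--> S0
  read 'b': S0 --b--> S3
  read 'b': S3 --b--> S3
  read 'b': S3 --b--> S3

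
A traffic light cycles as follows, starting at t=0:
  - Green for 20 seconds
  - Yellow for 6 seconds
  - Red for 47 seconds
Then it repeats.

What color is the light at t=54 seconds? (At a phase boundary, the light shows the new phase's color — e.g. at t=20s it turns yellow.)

Answer: red

Derivation:
Cycle length = 20 + 6 + 47 = 73s
t = 54, phase_t = 54 mod 73 = 54
54 >= 26 → RED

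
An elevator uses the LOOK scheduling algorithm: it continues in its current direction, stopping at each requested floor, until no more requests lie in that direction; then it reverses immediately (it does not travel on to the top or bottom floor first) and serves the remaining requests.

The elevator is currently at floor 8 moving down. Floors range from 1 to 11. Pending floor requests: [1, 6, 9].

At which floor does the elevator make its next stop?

Current floor: 8, direction: down
Requests above: [9]
Requests below: [1, 6]
Moving down and requests lie below → nearest below is max([1, 6]) = 6

Answer: 6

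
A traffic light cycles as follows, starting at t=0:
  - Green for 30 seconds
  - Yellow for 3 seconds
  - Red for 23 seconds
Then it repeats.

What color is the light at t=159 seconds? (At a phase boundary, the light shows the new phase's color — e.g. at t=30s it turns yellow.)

Answer: red

Derivation:
Cycle length = 30 + 3 + 23 = 56s
t = 159, phase_t = 159 mod 56 = 47
47 >= 33 → RED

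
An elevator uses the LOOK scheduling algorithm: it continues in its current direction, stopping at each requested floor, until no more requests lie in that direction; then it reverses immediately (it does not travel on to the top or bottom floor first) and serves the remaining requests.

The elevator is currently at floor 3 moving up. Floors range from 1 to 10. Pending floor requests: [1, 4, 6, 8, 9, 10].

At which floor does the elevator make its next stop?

Current floor: 3, direction: up
Requests above: [4, 6, 8, 9, 10]
Requests below: [1]
Moving up and requests lie above → nearest above is min([4, 6, 8, 9, 10]) = 4

Answer: 4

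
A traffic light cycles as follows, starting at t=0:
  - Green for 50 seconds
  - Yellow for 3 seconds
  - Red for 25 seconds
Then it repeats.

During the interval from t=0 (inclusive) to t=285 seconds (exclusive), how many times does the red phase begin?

Answer: 3

Derivation:
Cycle = 50+3+25 = 78s
red phase starts at t = k*78 + 53 for k=0,1,2,...
Need k*78+53 < 285 → k < 2.974
k ∈ {0, ..., 2} → 3 starts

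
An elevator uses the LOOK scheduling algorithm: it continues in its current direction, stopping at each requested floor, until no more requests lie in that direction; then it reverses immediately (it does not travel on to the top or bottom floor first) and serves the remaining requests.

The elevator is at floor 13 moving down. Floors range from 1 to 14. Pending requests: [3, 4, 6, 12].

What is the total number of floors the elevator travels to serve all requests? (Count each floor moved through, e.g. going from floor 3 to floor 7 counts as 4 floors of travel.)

Start at floor 13 moving down, LOOK stop order: [12, 6, 4, 3]
  13 → 12: |12-13| = 1, total = 1
  12 → 6: |6-12| = 6, total = 7
  6 → 4: |4-6| = 2, total = 9
  4 → 3: |3-4| = 1, total = 10

Answer: 10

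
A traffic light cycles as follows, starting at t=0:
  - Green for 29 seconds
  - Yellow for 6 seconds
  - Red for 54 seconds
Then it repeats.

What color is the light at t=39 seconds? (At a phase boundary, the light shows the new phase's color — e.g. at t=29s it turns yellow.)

Answer: red

Derivation:
Cycle length = 29 + 6 + 54 = 89s
t = 39, phase_t = 39 mod 89 = 39
39 >= 35 → RED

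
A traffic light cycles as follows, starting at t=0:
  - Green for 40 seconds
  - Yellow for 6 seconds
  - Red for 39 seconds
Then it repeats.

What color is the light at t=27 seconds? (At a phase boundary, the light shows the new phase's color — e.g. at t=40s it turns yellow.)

Answer: green

Derivation:
Cycle length = 40 + 6 + 39 = 85s
t = 27, phase_t = 27 mod 85 = 27
27 < 40 (green end) → GREEN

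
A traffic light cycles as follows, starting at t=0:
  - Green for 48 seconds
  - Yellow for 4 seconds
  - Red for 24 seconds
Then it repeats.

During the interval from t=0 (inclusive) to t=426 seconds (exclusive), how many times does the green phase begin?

Answer: 6

Derivation:
Cycle = 48+4+24 = 76s
green phase starts at t = k*76 + 0 for k=0,1,2,...
Need k*76+0 < 426 → k < 5.605
k ∈ {0, ..., 5} → 6 starts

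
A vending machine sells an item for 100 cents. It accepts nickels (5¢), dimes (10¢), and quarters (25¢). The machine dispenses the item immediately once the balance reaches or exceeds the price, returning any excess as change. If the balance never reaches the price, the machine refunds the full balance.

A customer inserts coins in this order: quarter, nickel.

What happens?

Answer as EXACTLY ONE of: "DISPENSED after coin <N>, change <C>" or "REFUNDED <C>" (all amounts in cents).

Price: 100¢
Coin 1 (quarter, 25¢): balance = 25¢
Coin 2 (nickel, 5¢): balance = 30¢
All coins inserted, balance 30¢ < price 100¢ → REFUND 30¢

Answer: REFUNDED 30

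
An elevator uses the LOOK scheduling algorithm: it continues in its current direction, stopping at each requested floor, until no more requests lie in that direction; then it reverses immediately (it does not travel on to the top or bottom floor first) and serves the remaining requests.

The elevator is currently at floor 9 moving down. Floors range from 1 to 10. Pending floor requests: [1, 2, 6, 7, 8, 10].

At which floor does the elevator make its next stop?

Current floor: 9, direction: down
Requests above: [10]
Requests below: [1, 2, 6, 7, 8]
Moving down and requests lie below → nearest below is max([1, 2, 6, 7, 8]) = 8

Answer: 8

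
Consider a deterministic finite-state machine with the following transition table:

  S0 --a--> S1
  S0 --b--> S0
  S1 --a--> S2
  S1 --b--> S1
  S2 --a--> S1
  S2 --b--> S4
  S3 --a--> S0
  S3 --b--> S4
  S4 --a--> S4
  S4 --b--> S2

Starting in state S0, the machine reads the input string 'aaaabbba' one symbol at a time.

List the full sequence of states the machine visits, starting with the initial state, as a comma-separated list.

Start: S0
  read 'a': S0 --a--> S1
  read 'a': S1 --a--> S2
  read 'a': S2 --a--> S1
  read 'a': S1 --a--> S2
  read 'b': S2 --b--> S4
  read 'b': S4 --b--> S2
  read 'b': S2 --b--> S4
  read 'a': S4 --a--> S4

Answer: S0, S1, S2, S1, S2, S4, S2, S4, S4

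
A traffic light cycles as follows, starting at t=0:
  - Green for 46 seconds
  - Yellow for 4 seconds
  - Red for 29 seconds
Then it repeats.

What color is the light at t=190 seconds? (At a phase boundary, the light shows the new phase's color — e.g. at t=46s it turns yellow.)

Cycle length = 46 + 4 + 29 = 79s
t = 190, phase_t = 190 mod 79 = 32
32 < 46 (green end) → GREEN

Answer: green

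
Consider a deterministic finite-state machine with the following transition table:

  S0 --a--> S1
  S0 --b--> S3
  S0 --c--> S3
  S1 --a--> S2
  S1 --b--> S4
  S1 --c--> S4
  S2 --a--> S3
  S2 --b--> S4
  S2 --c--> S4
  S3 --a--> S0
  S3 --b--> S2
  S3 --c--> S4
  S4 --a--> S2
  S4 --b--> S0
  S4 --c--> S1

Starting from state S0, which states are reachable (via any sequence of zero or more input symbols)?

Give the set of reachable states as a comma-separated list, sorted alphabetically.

BFS from S0:
  visit S0: S0--a-->S1 (new), S0--b-->S3 (new), S0--c-->S3 (seen)
  visit S1: S1--a-->S2 (new), S1--b-->S4 (new), S1--c-->S4 (seen)
  visit S3: S3--a-->S0 (seen), S3--b-->S2 (seen), S3--c-->S4 (seen)
  visit S2: S2--a-->S3 (seen), S2--b-->S4 (seen), S2--c-->S4 (seen)
  visit S4: S4--a-->S2 (seen), S4--b-->S0 (seen), S4--c-->S1 (seen)

Answer: S0, S1, S2, S3, S4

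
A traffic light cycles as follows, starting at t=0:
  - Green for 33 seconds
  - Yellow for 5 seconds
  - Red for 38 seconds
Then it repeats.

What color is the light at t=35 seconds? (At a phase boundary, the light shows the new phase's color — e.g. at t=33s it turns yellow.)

Answer: yellow

Derivation:
Cycle length = 33 + 5 + 38 = 76s
t = 35, phase_t = 35 mod 76 = 35
33 <= 35 < 38 (yellow end) → YELLOW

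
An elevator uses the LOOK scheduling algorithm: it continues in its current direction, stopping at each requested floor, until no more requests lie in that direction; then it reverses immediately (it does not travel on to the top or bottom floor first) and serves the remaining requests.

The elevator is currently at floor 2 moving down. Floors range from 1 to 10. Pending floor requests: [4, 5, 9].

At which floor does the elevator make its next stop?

Answer: 4

Derivation:
Current floor: 2, direction: down
Requests above: [4, 5, 9]
Requests below: []
Moving down but no requests below → reverse; nearest above is min([4, 5, 9]) = 4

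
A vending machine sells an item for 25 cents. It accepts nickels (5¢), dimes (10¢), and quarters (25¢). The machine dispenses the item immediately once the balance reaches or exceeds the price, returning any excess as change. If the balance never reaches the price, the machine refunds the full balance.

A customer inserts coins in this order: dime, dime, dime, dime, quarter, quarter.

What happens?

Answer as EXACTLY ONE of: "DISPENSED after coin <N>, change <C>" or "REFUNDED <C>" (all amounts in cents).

Answer: DISPENSED after coin 3, change 5

Derivation:
Price: 25¢
Coin 1 (dime, 10¢): balance = 10¢
Coin 2 (dime, 10¢): balance = 20¢
Coin 3 (dime, 10¢): balance = 30¢
  → balance >= price → DISPENSE, change = 30 - 25 = 5¢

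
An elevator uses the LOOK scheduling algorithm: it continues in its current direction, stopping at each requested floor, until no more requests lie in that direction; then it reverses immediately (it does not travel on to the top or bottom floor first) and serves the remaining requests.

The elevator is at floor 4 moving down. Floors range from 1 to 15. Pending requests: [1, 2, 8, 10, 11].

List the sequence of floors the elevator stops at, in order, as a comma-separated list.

Current: 4, moving DOWN
Serve below first (descending): [2, 1]
Then reverse, serve above (ascending): [8, 10, 11]

Answer: 2, 1, 8, 10, 11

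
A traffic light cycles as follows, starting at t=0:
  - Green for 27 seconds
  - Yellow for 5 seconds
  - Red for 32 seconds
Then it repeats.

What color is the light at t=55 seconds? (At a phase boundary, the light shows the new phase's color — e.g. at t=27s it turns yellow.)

Answer: red

Derivation:
Cycle length = 27 + 5 + 32 = 64s
t = 55, phase_t = 55 mod 64 = 55
55 >= 32 → RED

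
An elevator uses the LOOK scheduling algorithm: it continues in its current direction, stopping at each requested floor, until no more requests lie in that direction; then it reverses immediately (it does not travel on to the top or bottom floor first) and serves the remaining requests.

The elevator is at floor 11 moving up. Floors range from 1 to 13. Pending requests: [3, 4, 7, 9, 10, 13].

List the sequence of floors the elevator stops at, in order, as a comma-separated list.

Current: 11, moving UP
Serve above first (ascending): [13]
Then reverse, serve below (descending): [10, 9, 7, 4, 3]

Answer: 13, 10, 9, 7, 4, 3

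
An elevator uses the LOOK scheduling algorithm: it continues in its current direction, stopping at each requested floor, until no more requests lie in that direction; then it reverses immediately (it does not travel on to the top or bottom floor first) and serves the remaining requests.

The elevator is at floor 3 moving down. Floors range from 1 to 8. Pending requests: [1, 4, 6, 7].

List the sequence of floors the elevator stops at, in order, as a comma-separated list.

Current: 3, moving DOWN
Serve below first (descending): [1]
Then reverse, serve above (ascending): [4, 6, 7]

Answer: 1, 4, 6, 7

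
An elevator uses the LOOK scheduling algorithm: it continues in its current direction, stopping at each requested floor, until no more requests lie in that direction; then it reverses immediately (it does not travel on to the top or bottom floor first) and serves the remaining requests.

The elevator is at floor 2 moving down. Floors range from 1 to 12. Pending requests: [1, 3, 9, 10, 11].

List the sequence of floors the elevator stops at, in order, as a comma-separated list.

Current: 2, moving DOWN
Serve below first (descending): [1]
Then reverse, serve above (ascending): [3, 9, 10, 11]

Answer: 1, 3, 9, 10, 11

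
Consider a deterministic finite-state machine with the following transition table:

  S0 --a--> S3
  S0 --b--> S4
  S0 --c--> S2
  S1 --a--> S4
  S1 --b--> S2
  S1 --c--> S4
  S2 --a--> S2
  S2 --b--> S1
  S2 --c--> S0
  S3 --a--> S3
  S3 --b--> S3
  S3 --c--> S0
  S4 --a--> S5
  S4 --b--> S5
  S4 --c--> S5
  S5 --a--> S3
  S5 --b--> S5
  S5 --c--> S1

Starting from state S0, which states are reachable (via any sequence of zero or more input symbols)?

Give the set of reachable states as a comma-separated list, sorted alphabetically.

BFS from S0:
  visit S0: S0--a-->S3 (new), S0--b-->S4 (new), S0--c-->S2 (new)
  visit S3: S3--a-->S3 (seen), S3--b-->S3 (seen), S3--c-->S0 (seen)
  visit S4: S4--a-->S5 (new), S4--b-->S5 (seen), S4--c-->S5 (seen)
  visit S2: S2--a-->S2 (seen), S2--b-->S1 (new), S2--c-->S0 (seen)
  visit S5: S5--a-->S3 (seen), S5--b-->S5 (seen), S5--c-->S1 (seen)
  visit S1: S1--a-->S4 (seen), S1--b-->S2 (seen), S1--c-->S4 (seen)

Answer: S0, S1, S2, S3, S4, S5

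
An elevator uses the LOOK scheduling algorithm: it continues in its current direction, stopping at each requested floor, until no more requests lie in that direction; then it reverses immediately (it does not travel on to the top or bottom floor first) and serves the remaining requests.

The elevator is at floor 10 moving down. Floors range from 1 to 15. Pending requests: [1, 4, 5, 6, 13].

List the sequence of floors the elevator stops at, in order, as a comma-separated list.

Answer: 6, 5, 4, 1, 13

Derivation:
Current: 10, moving DOWN
Serve below first (descending): [6, 5, 4, 1]
Then reverse, serve above (ascending): [13]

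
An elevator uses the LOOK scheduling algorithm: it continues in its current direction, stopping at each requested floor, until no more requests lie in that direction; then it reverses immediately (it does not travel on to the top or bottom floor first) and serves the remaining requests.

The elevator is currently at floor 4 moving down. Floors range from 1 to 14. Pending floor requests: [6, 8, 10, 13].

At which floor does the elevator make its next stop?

Answer: 6

Derivation:
Current floor: 4, direction: down
Requests above: [6, 8, 10, 13]
Requests below: []
Moving down but no requests below → reverse; nearest above is min([6, 8, 10, 13]) = 6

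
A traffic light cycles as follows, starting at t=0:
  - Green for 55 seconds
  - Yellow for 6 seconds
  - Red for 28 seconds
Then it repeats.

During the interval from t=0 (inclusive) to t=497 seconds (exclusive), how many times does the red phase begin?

Answer: 5

Derivation:
Cycle = 55+6+28 = 89s
red phase starts at t = k*89 + 61 for k=0,1,2,...
Need k*89+61 < 497 → k < 4.899
k ∈ {0, ..., 4} → 5 starts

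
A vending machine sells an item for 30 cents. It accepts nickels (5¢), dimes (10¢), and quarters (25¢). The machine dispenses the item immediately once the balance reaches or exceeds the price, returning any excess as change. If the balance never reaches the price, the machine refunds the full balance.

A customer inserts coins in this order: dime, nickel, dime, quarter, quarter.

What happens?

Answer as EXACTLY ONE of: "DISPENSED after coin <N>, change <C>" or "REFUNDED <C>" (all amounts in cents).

Price: 30¢
Coin 1 (dime, 10¢): balance = 10¢
Coin 2 (nickel, 5¢): balance = 15¢
Coin 3 (dime, 10¢): balance = 25¢
Coin 4 (quarter, 25¢): balance = 50¢
  → balance >= price → DISPENSE, change = 50 - 30 = 20¢

Answer: DISPENSED after coin 4, change 20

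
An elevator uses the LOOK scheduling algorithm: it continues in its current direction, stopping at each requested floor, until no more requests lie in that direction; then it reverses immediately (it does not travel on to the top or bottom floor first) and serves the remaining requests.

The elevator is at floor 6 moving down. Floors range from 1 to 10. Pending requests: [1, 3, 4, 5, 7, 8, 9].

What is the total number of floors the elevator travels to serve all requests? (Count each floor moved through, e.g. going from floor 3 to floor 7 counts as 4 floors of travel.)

Answer: 13

Derivation:
Start at floor 6 moving down, LOOK stop order: [5, 4, 3, 1, 7, 8, 9]
  6 → 5: |5-6| = 1, total = 1
  5 → 4: |4-5| = 1, total = 2
  4 → 3: |3-4| = 1, total = 3
  3 → 1: |1-3| = 2, total = 5
  1 → 7: |7-1| = 6, total = 11
  7 → 8: |8-7| = 1, total = 12
  8 → 9: |9-8| = 1, total = 13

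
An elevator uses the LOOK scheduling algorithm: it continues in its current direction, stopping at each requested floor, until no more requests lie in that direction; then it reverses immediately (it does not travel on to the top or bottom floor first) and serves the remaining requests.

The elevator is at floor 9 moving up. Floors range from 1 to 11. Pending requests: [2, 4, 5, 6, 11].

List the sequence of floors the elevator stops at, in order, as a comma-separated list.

Answer: 11, 6, 5, 4, 2

Derivation:
Current: 9, moving UP
Serve above first (ascending): [11]
Then reverse, serve below (descending): [6, 5, 4, 2]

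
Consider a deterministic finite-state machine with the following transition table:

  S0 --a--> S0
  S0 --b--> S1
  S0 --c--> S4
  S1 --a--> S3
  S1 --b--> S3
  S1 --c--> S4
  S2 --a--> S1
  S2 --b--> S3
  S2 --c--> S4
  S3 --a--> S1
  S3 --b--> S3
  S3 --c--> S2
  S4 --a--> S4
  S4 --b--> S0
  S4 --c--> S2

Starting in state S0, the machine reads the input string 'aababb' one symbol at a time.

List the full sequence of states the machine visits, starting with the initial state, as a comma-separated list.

Start: S0
  read 'a': S0 --a--> S0
  read 'a': S0 --a--> S0
  read 'b': S0 --b--> S1
  read 'a': S1 --a--> S3
  read 'b': S3 --b--> S3
  read 'b': S3 --b--> S3

Answer: S0, S0, S0, S1, S3, S3, S3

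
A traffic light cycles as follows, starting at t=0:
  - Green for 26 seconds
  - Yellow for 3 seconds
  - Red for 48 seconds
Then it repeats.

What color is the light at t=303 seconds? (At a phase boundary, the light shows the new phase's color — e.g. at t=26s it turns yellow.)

Cycle length = 26 + 3 + 48 = 77s
t = 303, phase_t = 303 mod 77 = 72
72 >= 29 → RED

Answer: red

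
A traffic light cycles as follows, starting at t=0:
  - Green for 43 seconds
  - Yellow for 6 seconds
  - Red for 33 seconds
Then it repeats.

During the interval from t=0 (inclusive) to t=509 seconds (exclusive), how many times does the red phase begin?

Cycle = 43+6+33 = 82s
red phase starts at t = k*82 + 49 for k=0,1,2,...
Need k*82+49 < 509 → k < 5.610
k ∈ {0, ..., 5} → 6 starts

Answer: 6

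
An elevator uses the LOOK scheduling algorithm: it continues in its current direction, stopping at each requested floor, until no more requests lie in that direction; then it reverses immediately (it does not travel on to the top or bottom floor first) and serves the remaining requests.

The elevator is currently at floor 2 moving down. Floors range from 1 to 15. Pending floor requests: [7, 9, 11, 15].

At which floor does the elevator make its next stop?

Current floor: 2, direction: down
Requests above: [7, 9, 11, 15]
Requests below: []
Moving down but no requests below → reverse; nearest above is min([7, 9, 11, 15]) = 7

Answer: 7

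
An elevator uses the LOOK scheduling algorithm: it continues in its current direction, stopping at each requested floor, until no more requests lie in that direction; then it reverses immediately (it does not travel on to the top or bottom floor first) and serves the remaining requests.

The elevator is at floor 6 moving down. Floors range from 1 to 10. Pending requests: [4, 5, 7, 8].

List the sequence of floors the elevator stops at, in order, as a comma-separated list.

Answer: 5, 4, 7, 8

Derivation:
Current: 6, moving DOWN
Serve below first (descending): [5, 4]
Then reverse, serve above (ascending): [7, 8]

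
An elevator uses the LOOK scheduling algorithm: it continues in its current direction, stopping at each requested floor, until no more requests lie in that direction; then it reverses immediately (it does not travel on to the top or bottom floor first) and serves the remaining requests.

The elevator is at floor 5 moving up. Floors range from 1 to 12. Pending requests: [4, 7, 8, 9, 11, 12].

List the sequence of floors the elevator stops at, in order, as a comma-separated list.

Answer: 7, 8, 9, 11, 12, 4

Derivation:
Current: 5, moving UP
Serve above first (ascending): [7, 8, 9, 11, 12]
Then reverse, serve below (descending): [4]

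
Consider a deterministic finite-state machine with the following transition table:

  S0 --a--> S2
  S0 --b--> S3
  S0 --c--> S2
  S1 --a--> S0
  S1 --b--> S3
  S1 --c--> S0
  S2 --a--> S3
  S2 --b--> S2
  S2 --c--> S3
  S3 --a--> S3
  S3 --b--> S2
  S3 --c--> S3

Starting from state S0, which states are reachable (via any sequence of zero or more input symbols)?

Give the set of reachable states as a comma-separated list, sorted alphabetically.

BFS from S0:
  visit S0: S0--a-->S2 (new), S0--b-->S3 (new), S0--c-->S2 (seen)
  visit S2: S2--a-->S3 (seen), S2--b-->S2 (seen), S2--c-->S3 (seen)
  visit S3: S3--a-->S3 (seen), S3--b-->S2 (seen), S3--c-->S3 (seen)

Answer: S0, S2, S3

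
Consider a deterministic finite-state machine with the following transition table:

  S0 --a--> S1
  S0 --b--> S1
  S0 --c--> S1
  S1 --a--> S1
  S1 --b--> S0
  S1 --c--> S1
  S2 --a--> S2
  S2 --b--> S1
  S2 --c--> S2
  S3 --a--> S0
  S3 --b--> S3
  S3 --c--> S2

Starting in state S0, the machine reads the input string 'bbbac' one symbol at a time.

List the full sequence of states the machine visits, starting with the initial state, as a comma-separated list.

Start: S0
  read 'b': S0 --b--> S1
  read 'b': S1 --b--> S0
  read 'b': S0 --b--> S1
  read 'a': S1 --a--> S1
  read 'c': S1 --c--> S1

Answer: S0, S1, S0, S1, S1, S1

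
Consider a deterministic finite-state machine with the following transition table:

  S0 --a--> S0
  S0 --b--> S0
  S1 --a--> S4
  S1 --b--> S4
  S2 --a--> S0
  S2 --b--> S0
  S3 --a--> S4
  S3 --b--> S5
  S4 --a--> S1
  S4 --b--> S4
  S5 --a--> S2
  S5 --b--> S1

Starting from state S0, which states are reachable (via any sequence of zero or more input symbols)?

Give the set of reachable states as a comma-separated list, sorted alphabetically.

BFS from S0:
  visit S0: S0--a-->S0 (seen), S0--b-->S0 (seen)

Answer: S0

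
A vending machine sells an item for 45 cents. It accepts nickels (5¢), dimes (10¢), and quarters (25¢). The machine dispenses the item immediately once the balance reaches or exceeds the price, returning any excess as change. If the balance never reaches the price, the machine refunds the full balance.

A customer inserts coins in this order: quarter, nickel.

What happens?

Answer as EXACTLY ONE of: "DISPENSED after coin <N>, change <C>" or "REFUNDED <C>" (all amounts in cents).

Answer: REFUNDED 30

Derivation:
Price: 45¢
Coin 1 (quarter, 25¢): balance = 25¢
Coin 2 (nickel, 5¢): balance = 30¢
All coins inserted, balance 30¢ < price 45¢ → REFUND 30¢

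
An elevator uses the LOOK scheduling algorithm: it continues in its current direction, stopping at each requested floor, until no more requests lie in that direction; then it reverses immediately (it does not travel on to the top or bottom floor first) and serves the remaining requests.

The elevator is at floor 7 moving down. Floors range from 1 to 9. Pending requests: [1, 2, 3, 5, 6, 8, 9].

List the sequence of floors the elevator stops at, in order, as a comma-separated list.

Current: 7, moving DOWN
Serve below first (descending): [6, 5, 3, 2, 1]
Then reverse, serve above (ascending): [8, 9]

Answer: 6, 5, 3, 2, 1, 8, 9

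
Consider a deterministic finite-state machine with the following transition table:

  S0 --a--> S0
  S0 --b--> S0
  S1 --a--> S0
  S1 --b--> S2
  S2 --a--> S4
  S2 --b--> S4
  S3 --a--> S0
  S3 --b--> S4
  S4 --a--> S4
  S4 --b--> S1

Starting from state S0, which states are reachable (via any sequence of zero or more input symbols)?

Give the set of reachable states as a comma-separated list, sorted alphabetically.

BFS from S0:
  visit S0: S0--a-->S0 (seen), S0--b-->S0 (seen)

Answer: S0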